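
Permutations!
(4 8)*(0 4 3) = [4, 1, 2, 0, 8, 5, 6, 7, 3] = (0 4 8 3)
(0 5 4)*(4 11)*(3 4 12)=(0 5 11 12 3 4)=[5, 1, 2, 4, 0, 11, 6, 7, 8, 9, 10, 12, 3]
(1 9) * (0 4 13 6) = (0 4 13 6)(1 9) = [4, 9, 2, 3, 13, 5, 0, 7, 8, 1, 10, 11, 12, 6]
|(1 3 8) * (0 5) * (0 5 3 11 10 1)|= |(0 3 8)(1 11 10)|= 3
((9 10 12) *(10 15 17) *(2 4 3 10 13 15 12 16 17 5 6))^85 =((2 4 3 10 16 17 13 15 5 6)(9 12))^85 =(2 17)(3 15)(4 13)(5 10)(6 16)(9 12)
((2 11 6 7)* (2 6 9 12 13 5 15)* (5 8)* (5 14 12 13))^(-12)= (2 12 13)(5 8 11)(9 15 14)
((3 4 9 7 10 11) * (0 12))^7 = ((0 12)(3 4 9 7 10 11))^7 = (0 12)(3 4 9 7 10 11)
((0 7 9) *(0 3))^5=(0 7 9 3)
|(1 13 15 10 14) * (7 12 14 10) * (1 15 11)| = |(1 13 11)(7 12 14 15)| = 12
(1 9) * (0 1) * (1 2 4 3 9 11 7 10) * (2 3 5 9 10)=(0 3 10 1 11 7 2 4 5 9)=[3, 11, 4, 10, 5, 9, 6, 2, 8, 0, 1, 7]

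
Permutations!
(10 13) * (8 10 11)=(8 10 13 11)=[0, 1, 2, 3, 4, 5, 6, 7, 10, 9, 13, 8, 12, 11]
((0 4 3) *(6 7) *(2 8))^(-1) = ((0 4 3)(2 8)(6 7))^(-1) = (0 3 4)(2 8)(6 7)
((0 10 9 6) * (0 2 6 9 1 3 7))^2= ((0 10 1 3 7)(2 6))^2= (0 1 7 10 3)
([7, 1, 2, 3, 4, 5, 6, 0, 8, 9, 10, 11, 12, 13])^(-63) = (13)(0 7)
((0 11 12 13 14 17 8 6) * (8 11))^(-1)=(0 6 8)(11 17 14 13 12)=((0 8 6)(11 12 13 14 17))^(-1)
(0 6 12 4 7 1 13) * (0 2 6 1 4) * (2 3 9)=(0 1 13 3 9 2 6 12)(4 7)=[1, 13, 6, 9, 7, 5, 12, 4, 8, 2, 10, 11, 0, 3]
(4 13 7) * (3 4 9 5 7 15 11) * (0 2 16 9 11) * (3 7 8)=(0 2 16 9 5 8 3 4 13 15)(7 11)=[2, 1, 16, 4, 13, 8, 6, 11, 3, 5, 10, 7, 12, 15, 14, 0, 9]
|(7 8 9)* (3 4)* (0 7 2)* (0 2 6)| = |(0 7 8 9 6)(3 4)| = 10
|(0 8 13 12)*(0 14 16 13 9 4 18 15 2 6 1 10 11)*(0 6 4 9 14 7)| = 28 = |(0 8 14 16 13 12 7)(1 10 11 6)(2 4 18 15)|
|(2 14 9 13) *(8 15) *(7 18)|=4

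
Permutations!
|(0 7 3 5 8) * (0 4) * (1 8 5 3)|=5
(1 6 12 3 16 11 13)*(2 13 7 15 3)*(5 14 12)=(1 6 5 14 12 2 13)(3 16 11 7 15)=[0, 6, 13, 16, 4, 14, 5, 15, 8, 9, 10, 7, 2, 1, 12, 3, 11]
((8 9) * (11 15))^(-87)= (8 9)(11 15)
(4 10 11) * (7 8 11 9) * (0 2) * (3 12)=[2, 1, 0, 12, 10, 5, 6, 8, 11, 7, 9, 4, 3]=(0 2)(3 12)(4 10 9 7 8 11)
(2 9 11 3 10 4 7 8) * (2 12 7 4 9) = (3 10 9 11)(7 8 12) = [0, 1, 2, 10, 4, 5, 6, 8, 12, 11, 9, 3, 7]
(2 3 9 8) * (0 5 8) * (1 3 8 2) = [5, 3, 8, 9, 4, 2, 6, 7, 1, 0] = (0 5 2 8 1 3 9)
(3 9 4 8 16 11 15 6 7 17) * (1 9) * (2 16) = [0, 9, 16, 1, 8, 5, 7, 17, 2, 4, 10, 15, 12, 13, 14, 6, 11, 3] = (1 9 4 8 2 16 11 15 6 7 17 3)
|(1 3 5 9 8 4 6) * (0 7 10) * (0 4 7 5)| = 10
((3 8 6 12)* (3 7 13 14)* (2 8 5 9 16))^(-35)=((2 8 6 12 7 13 14 3 5 9 16))^(-35)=(2 9 3 13 12 8 16 5 14 7 6)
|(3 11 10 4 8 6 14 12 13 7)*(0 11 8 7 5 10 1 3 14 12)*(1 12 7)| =13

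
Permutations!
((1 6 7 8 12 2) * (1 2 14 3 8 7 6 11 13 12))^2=(1 13 14 8 11 12 3)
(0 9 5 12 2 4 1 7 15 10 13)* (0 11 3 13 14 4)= [9, 7, 0, 13, 1, 12, 6, 15, 8, 5, 14, 3, 2, 11, 4, 10]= (0 9 5 12 2)(1 7 15 10 14 4)(3 13 11)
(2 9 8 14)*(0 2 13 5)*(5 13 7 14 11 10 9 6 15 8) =(0 2 6 15 8 11 10 9 5)(7 14) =[2, 1, 6, 3, 4, 0, 15, 14, 11, 5, 9, 10, 12, 13, 7, 8]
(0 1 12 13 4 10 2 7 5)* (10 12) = (0 1 10 2 7 5)(4 12 13) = [1, 10, 7, 3, 12, 0, 6, 5, 8, 9, 2, 11, 13, 4]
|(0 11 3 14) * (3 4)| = |(0 11 4 3 14)| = 5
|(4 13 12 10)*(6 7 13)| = 6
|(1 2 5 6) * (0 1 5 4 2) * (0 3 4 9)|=6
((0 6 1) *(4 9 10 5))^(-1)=(0 1 6)(4 5 10 9)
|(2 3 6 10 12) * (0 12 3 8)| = |(0 12 2 8)(3 6 10)| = 12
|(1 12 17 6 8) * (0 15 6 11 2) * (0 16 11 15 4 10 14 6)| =30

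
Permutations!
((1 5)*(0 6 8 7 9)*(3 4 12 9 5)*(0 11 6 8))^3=(0 5 4 11 8 1 12 6 7 3 9)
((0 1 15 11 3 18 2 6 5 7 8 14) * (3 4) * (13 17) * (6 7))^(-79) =((0 1 15 11 4 3 18 2 7 8 14)(5 6)(13 17))^(-79) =(0 8 2 3 11 1 14 7 18 4 15)(5 6)(13 17)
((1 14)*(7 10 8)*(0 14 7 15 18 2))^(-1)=((0 14 1 7 10 8 15 18 2))^(-1)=(0 2 18 15 8 10 7 1 14)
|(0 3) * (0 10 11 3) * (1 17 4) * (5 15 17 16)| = 6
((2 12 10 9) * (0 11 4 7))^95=((0 11 4 7)(2 12 10 9))^95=(0 7 4 11)(2 9 10 12)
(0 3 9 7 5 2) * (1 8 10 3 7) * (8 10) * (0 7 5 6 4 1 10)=(0 5 2 7 6 4 1)(3 9 10)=[5, 0, 7, 9, 1, 2, 4, 6, 8, 10, 3]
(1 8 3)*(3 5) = (1 8 5 3) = [0, 8, 2, 1, 4, 3, 6, 7, 5]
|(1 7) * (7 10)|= |(1 10 7)|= 3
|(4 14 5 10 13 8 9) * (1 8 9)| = |(1 8)(4 14 5 10 13 9)| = 6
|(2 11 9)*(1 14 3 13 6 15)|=6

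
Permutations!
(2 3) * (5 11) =(2 3)(5 11) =[0, 1, 3, 2, 4, 11, 6, 7, 8, 9, 10, 5]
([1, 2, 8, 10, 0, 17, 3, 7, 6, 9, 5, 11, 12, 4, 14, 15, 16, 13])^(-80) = (0 17 3 2 4 5 6 1 13 10 8)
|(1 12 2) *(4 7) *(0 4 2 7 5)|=12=|(0 4 5)(1 12 7 2)|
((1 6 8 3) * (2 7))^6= (1 8)(3 6)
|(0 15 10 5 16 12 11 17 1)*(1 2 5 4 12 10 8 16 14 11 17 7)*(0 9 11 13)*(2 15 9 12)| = |(0 9 11 7 1 12 17 15 8 16 10 4 2 5 14 13)| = 16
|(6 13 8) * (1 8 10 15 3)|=7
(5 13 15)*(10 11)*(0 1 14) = (0 1 14)(5 13 15)(10 11) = [1, 14, 2, 3, 4, 13, 6, 7, 8, 9, 11, 10, 12, 15, 0, 5]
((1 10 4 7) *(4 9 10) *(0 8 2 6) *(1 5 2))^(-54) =((0 8 1 4 7 5 2 6)(9 10))^(-54) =(10)(0 1 7 2)(4 5 6 8)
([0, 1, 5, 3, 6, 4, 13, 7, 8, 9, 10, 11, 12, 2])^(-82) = [0, 1, 6, 3, 2, 13, 5, 7, 8, 9, 10, 11, 12, 4]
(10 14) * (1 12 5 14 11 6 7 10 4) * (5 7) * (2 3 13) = (1 12 7 10 11 6 5 14 4)(2 3 13) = [0, 12, 3, 13, 1, 14, 5, 10, 8, 9, 11, 6, 7, 2, 4]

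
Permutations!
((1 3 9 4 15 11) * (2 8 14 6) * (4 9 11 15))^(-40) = (15)(1 11 3)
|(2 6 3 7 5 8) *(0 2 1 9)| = 9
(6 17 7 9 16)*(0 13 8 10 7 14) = (0 13 8 10 7 9 16 6 17 14) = [13, 1, 2, 3, 4, 5, 17, 9, 10, 16, 7, 11, 12, 8, 0, 15, 6, 14]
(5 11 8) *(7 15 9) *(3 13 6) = [0, 1, 2, 13, 4, 11, 3, 15, 5, 7, 10, 8, 12, 6, 14, 9] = (3 13 6)(5 11 8)(7 15 9)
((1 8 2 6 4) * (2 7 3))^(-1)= (1 4 6 2 3 7 8)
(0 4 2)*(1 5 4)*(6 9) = [1, 5, 0, 3, 2, 4, 9, 7, 8, 6] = (0 1 5 4 2)(6 9)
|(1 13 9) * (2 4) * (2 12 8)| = |(1 13 9)(2 4 12 8)| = 12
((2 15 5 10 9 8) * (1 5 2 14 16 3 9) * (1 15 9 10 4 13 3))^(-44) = ((1 5 4 13 3 10 15 2 9 8 14 16))^(-44) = (1 3 9)(2 16 13)(4 15 14)(5 10 8)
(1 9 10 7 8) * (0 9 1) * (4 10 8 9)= [4, 1, 2, 3, 10, 5, 6, 9, 0, 8, 7]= (0 4 10 7 9 8)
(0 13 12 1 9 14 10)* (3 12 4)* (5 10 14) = (14)(0 13 4 3 12 1 9 5 10) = [13, 9, 2, 12, 3, 10, 6, 7, 8, 5, 0, 11, 1, 4, 14]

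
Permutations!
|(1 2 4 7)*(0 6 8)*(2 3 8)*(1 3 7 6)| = 15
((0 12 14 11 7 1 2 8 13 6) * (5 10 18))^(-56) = (0 7 13 14 2)(1 6 11 8 12)(5 10 18)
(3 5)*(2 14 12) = [0, 1, 14, 5, 4, 3, 6, 7, 8, 9, 10, 11, 2, 13, 12] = (2 14 12)(3 5)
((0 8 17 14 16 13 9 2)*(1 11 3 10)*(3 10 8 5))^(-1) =(0 2 9 13 16 14 17 8 3 5)(1 10 11)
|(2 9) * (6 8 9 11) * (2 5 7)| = 7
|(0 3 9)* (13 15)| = 6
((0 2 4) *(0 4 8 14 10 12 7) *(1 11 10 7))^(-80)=((0 2 8 14 7)(1 11 10 12))^(-80)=(14)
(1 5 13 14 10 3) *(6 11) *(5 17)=(1 17 5 13 14 10 3)(6 11)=[0, 17, 2, 1, 4, 13, 11, 7, 8, 9, 3, 6, 12, 14, 10, 15, 16, 5]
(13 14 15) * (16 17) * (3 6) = [0, 1, 2, 6, 4, 5, 3, 7, 8, 9, 10, 11, 12, 14, 15, 13, 17, 16] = (3 6)(13 14 15)(16 17)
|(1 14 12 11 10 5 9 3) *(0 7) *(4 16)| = 8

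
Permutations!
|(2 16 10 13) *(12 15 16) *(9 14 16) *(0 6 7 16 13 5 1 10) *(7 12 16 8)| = |(0 6 12 15 9 14 13 2 16)(1 10 5)(7 8)| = 18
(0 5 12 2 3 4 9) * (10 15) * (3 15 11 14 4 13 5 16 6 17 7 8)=[16, 1, 15, 13, 9, 12, 17, 8, 3, 0, 11, 14, 2, 5, 4, 10, 6, 7]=(0 16 6 17 7 8 3 13 5 12 2 15 10 11 14 4 9)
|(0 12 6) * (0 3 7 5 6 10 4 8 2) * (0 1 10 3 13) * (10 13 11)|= 13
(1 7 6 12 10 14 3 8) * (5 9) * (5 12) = (1 7 6 5 9 12 10 14 3 8) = [0, 7, 2, 8, 4, 9, 5, 6, 1, 12, 14, 11, 10, 13, 3]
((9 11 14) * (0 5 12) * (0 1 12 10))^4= ((0 5 10)(1 12)(9 11 14))^4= (0 5 10)(9 11 14)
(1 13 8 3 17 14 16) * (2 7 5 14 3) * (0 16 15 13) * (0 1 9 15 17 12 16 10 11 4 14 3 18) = (0 10 11 4 14 17 18)(2 7 5 3 12 16 9 15 13 8) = [10, 1, 7, 12, 14, 3, 6, 5, 2, 15, 11, 4, 16, 8, 17, 13, 9, 18, 0]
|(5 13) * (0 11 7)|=|(0 11 7)(5 13)|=6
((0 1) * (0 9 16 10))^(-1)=((0 1 9 16 10))^(-1)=(0 10 16 9 1)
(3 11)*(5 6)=(3 11)(5 6)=[0, 1, 2, 11, 4, 6, 5, 7, 8, 9, 10, 3]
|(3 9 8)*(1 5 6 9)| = 6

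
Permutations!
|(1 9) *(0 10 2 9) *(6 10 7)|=|(0 7 6 10 2 9 1)|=7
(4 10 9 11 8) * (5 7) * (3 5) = (3 5 7)(4 10 9 11 8) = [0, 1, 2, 5, 10, 7, 6, 3, 4, 11, 9, 8]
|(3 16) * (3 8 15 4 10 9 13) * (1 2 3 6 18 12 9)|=|(1 2 3 16 8 15 4 10)(6 18 12 9 13)|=40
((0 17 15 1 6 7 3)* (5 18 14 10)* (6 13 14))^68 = (0 18 13)(1 3 5)(6 14 17)(7 10 15)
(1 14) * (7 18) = (1 14)(7 18) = [0, 14, 2, 3, 4, 5, 6, 18, 8, 9, 10, 11, 12, 13, 1, 15, 16, 17, 7]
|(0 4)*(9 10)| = 2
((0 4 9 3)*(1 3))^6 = (0 4 9 1 3)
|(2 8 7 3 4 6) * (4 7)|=4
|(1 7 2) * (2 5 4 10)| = 6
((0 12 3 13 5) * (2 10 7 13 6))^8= (0 5 13 7 10 2 6 3 12)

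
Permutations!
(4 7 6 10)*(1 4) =(1 4 7 6 10) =[0, 4, 2, 3, 7, 5, 10, 6, 8, 9, 1]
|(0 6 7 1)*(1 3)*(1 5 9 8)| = |(0 6 7 3 5 9 8 1)| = 8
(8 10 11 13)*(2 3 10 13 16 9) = (2 3 10 11 16 9)(8 13) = [0, 1, 3, 10, 4, 5, 6, 7, 13, 2, 11, 16, 12, 8, 14, 15, 9]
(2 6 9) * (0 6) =[6, 1, 0, 3, 4, 5, 9, 7, 8, 2] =(0 6 9 2)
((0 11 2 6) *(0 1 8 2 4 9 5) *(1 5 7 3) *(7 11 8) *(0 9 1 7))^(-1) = ((0 8 2 6 5 9 11 4 1)(3 7))^(-1) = (0 1 4 11 9 5 6 2 8)(3 7)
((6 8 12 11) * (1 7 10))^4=((1 7 10)(6 8 12 11))^4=(12)(1 7 10)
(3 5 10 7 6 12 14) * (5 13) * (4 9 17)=[0, 1, 2, 13, 9, 10, 12, 6, 8, 17, 7, 11, 14, 5, 3, 15, 16, 4]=(3 13 5 10 7 6 12 14)(4 9 17)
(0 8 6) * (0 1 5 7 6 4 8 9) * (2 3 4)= (0 9)(1 5 7 6)(2 3 4 8)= [9, 5, 3, 4, 8, 7, 1, 6, 2, 0]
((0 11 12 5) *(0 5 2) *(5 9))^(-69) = ((0 11 12 2)(5 9))^(-69) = (0 2 12 11)(5 9)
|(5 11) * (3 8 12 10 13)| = |(3 8 12 10 13)(5 11)| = 10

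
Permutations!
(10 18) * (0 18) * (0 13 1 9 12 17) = (0 18 10 13 1 9 12 17) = [18, 9, 2, 3, 4, 5, 6, 7, 8, 12, 13, 11, 17, 1, 14, 15, 16, 0, 10]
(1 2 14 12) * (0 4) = (0 4)(1 2 14 12) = [4, 2, 14, 3, 0, 5, 6, 7, 8, 9, 10, 11, 1, 13, 12]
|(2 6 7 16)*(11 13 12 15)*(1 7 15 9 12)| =8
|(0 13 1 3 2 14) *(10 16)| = |(0 13 1 3 2 14)(10 16)| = 6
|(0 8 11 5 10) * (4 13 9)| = |(0 8 11 5 10)(4 13 9)| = 15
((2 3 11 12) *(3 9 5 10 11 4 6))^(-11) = (2 9 5 10 11 12)(3 4 6)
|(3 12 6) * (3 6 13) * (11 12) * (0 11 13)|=|(0 11 12)(3 13)|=6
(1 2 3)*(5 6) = (1 2 3)(5 6) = [0, 2, 3, 1, 4, 6, 5]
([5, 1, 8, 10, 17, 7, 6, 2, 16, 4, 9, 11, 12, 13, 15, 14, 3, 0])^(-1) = [17, 1, 7, 16, 9, 0, 6, 5, 2, 10, 3, 11, 12, 13, 15, 14, 8, 4]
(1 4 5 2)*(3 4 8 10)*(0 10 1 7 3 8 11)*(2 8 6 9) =(0 10 6 9 2 7 3 4 5 8 1 11) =[10, 11, 7, 4, 5, 8, 9, 3, 1, 2, 6, 0]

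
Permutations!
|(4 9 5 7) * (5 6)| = 5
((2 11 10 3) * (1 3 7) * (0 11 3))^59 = (0 1 7 10 11)(2 3)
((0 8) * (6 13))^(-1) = (0 8)(6 13)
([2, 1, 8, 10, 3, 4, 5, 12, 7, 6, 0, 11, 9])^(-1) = (0 10 3 4 5 6 9 12 7 8 2)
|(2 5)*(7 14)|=|(2 5)(7 14)|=2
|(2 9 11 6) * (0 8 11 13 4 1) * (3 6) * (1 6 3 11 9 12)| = 9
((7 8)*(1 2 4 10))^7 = ((1 2 4 10)(7 8))^7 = (1 10 4 2)(7 8)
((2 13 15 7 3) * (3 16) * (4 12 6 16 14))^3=(2 7 12 3 15 4 16 13 14 6)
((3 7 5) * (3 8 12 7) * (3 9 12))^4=(3 5 12)(7 9 8)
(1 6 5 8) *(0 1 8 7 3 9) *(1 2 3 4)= (0 2 3 9)(1 6 5 7 4)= [2, 6, 3, 9, 1, 7, 5, 4, 8, 0]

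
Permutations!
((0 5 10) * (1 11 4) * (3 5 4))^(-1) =(0 10 5 3 11 1 4)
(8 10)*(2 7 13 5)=(2 7 13 5)(8 10)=[0, 1, 7, 3, 4, 2, 6, 13, 10, 9, 8, 11, 12, 5]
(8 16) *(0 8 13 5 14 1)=(0 8 16 13 5 14 1)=[8, 0, 2, 3, 4, 14, 6, 7, 16, 9, 10, 11, 12, 5, 1, 15, 13]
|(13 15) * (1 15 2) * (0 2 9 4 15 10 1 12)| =12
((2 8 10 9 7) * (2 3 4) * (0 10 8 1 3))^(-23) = ((0 10 9 7)(1 3 4 2))^(-23) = (0 10 9 7)(1 3 4 2)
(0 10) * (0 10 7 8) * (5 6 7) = [5, 1, 2, 3, 4, 6, 7, 8, 0, 9, 10] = (10)(0 5 6 7 8)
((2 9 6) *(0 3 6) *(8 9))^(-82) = (0 6 8)(2 9 3)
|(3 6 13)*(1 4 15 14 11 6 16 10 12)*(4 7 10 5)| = 36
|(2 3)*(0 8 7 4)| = 4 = |(0 8 7 4)(2 3)|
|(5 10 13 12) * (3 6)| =4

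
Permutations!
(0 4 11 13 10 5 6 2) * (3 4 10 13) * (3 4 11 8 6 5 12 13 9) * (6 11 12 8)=(0 10 8 11 4 6 2)(3 12 13 9)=[10, 1, 0, 12, 6, 5, 2, 7, 11, 3, 8, 4, 13, 9]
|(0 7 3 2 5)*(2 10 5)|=|(0 7 3 10 5)|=5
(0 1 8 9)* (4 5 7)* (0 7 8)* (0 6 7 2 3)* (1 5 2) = [5, 6, 3, 0, 2, 8, 7, 4, 9, 1] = (0 5 8 9 1 6 7 4 2 3)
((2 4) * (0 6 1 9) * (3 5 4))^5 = (0 6 1 9)(2 3 5 4)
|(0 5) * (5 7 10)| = 4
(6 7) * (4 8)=(4 8)(6 7)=[0, 1, 2, 3, 8, 5, 7, 6, 4]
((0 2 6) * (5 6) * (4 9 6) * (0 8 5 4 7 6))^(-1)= (0 9 4 2)(5 8 6 7)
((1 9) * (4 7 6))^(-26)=(9)(4 7 6)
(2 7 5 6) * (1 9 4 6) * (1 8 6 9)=[0, 1, 7, 3, 9, 8, 2, 5, 6, 4]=(2 7 5 8 6)(4 9)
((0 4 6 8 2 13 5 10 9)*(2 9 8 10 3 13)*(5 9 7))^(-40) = (13)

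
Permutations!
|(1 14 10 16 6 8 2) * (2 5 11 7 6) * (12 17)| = 10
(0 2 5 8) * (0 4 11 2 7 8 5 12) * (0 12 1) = (12)(0 7 8 4 11 2 1) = [7, 0, 1, 3, 11, 5, 6, 8, 4, 9, 10, 2, 12]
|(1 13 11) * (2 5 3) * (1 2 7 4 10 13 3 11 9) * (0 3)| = |(0 3 7 4 10 13 9 1)(2 5 11)| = 24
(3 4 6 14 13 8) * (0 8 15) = (0 8 3 4 6 14 13 15) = [8, 1, 2, 4, 6, 5, 14, 7, 3, 9, 10, 11, 12, 15, 13, 0]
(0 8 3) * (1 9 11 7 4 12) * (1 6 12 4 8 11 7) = [11, 9, 2, 0, 4, 5, 12, 8, 3, 7, 10, 1, 6] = (0 11 1 9 7 8 3)(6 12)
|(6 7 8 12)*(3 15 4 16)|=4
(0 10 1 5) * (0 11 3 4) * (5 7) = (0 10 1 7 5 11 3 4) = [10, 7, 2, 4, 0, 11, 6, 5, 8, 9, 1, 3]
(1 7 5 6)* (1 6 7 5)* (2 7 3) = (1 5 3 2 7) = [0, 5, 7, 2, 4, 3, 6, 1]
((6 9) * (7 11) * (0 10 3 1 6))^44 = (11)(0 3 6)(1 9 10)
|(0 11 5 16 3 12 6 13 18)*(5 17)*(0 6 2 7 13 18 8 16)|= 28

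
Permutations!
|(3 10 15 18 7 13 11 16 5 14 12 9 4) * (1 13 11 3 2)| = 15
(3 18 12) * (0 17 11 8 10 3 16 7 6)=(0 17 11 8 10 3 18 12 16 7 6)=[17, 1, 2, 18, 4, 5, 0, 6, 10, 9, 3, 8, 16, 13, 14, 15, 7, 11, 12]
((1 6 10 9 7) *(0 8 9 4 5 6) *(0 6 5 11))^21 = ((0 8 9 7 1 6 10 4 11))^21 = (0 7 10)(1 4 8)(6 11 9)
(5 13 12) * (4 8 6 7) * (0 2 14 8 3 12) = (0 2 14 8 6 7 4 3 12 5 13) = [2, 1, 14, 12, 3, 13, 7, 4, 6, 9, 10, 11, 5, 0, 8]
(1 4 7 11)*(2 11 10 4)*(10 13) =(1 2 11)(4 7 13 10) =[0, 2, 11, 3, 7, 5, 6, 13, 8, 9, 4, 1, 12, 10]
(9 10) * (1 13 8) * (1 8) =(1 13)(9 10) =[0, 13, 2, 3, 4, 5, 6, 7, 8, 10, 9, 11, 12, 1]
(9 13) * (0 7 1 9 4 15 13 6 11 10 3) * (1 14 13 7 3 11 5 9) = (0 3)(4 15 7 14 13)(5 9 6)(10 11) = [3, 1, 2, 0, 15, 9, 5, 14, 8, 6, 11, 10, 12, 4, 13, 7]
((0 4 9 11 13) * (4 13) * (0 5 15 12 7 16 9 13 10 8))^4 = ((0 10 8)(4 13 5 15 12 7 16 9 11))^4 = (0 10 8)(4 12 11 15 9 5 16 13 7)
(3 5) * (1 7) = (1 7)(3 5) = [0, 7, 2, 5, 4, 3, 6, 1]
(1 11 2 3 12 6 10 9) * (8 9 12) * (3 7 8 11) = (1 3 11 2 7 8 9)(6 10 12) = [0, 3, 7, 11, 4, 5, 10, 8, 9, 1, 12, 2, 6]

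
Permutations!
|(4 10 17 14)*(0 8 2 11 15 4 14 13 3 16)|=11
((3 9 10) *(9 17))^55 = ((3 17 9 10))^55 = (3 10 9 17)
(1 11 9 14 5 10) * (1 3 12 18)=(1 11 9 14 5 10 3 12 18)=[0, 11, 2, 12, 4, 10, 6, 7, 8, 14, 3, 9, 18, 13, 5, 15, 16, 17, 1]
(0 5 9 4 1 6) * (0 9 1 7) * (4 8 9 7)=[5, 6, 2, 3, 4, 1, 7, 0, 9, 8]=(0 5 1 6 7)(8 9)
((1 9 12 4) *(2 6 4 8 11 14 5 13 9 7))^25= ((1 7 2 6 4)(5 13 9 12 8 11 14))^25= (5 8 13 11 9 14 12)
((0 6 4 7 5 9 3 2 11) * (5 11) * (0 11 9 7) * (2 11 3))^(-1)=(0 4 6)(2 9 7 5)(3 11)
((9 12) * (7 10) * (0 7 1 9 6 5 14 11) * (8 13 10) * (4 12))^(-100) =(0 10 12 11 13 4 14 8 9 5 7 1 6)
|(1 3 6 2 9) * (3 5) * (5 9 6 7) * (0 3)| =|(0 3 7 5)(1 9)(2 6)| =4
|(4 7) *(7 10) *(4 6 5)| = 5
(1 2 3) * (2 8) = [0, 8, 3, 1, 4, 5, 6, 7, 2] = (1 8 2 3)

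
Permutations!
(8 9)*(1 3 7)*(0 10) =[10, 3, 2, 7, 4, 5, 6, 1, 9, 8, 0] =(0 10)(1 3 7)(8 9)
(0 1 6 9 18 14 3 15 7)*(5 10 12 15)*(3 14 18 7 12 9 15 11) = (18)(0 1 6 15 12 11 3 5 10 9 7) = [1, 6, 2, 5, 4, 10, 15, 0, 8, 7, 9, 3, 11, 13, 14, 12, 16, 17, 18]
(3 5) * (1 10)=[0, 10, 2, 5, 4, 3, 6, 7, 8, 9, 1]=(1 10)(3 5)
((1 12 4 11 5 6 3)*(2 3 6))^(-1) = (1 3 2 5 11 4 12)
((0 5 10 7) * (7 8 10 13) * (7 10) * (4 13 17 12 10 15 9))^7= (17)(4 9 15 13)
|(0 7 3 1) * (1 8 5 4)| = 7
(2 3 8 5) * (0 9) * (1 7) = (0 9)(1 7)(2 3 8 5) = [9, 7, 3, 8, 4, 2, 6, 1, 5, 0]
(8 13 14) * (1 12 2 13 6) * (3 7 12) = (1 3 7 12 2 13 14 8 6) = [0, 3, 13, 7, 4, 5, 1, 12, 6, 9, 10, 11, 2, 14, 8]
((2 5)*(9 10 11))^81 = ((2 5)(9 10 11))^81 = (11)(2 5)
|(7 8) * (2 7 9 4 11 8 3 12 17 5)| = 12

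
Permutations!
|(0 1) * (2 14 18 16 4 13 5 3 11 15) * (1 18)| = 12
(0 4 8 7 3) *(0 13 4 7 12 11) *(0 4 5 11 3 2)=[7, 1, 0, 13, 8, 11, 6, 2, 12, 9, 10, 4, 3, 5]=(0 7 2)(3 13 5 11 4 8 12)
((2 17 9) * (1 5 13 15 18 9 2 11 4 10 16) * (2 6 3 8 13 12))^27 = (1 9 3 5 11 8 12 4 13 2 10 15 17 16 18 6)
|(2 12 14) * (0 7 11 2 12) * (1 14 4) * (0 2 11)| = 4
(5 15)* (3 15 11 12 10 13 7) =(3 15 5 11 12 10 13 7) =[0, 1, 2, 15, 4, 11, 6, 3, 8, 9, 13, 12, 10, 7, 14, 5]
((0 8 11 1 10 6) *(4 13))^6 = (13)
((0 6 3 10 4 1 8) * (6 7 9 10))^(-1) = ((0 7 9 10 4 1 8)(3 6))^(-1) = (0 8 1 4 10 9 7)(3 6)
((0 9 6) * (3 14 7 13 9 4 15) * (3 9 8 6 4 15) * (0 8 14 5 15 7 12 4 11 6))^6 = ((0 7 13 14 12 4 3 5 15 9 11 6 8))^6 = (0 3 8 4 6 12 11 14 9 13 15 7 5)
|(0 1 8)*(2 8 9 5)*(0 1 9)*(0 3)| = |(0 9 5 2 8 1 3)| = 7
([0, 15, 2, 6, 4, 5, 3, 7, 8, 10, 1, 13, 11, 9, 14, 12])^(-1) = [0, 10, 2, 6, 4, 5, 3, 7, 8, 13, 9, 12, 15, 11, 14, 1]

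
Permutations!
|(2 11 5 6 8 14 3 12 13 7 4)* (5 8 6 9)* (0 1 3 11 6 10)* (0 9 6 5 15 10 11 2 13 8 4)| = 39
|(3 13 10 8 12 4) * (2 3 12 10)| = |(2 3 13)(4 12)(8 10)| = 6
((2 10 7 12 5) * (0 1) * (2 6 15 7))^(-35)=((0 1)(2 10)(5 6 15 7 12))^(-35)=(15)(0 1)(2 10)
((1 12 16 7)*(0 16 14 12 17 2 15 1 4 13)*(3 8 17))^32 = ((0 16 7 4 13)(1 3 8 17 2 15)(12 14))^32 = (0 7 13 16 4)(1 8 2)(3 17 15)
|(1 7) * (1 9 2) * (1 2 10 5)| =|(1 7 9 10 5)| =5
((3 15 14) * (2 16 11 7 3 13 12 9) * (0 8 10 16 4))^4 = (0 11 14 2 10 3 12)(4 16 15 9 8 7 13) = ((0 8 10 16 11 7 3 15 14 13 12 9 2 4))^4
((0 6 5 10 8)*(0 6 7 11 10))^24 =((0 7 11 10 8 6 5))^24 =(0 10 5 11 6 7 8)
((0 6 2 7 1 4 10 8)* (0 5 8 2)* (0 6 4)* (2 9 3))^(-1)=(0 1 7 2 3 9 10 4)(5 8)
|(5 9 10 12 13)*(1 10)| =|(1 10 12 13 5 9)| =6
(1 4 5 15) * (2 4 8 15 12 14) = (1 8 15)(2 4 5 12 14) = [0, 8, 4, 3, 5, 12, 6, 7, 15, 9, 10, 11, 14, 13, 2, 1]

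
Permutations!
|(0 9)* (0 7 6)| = 4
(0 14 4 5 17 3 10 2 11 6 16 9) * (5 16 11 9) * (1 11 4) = [14, 11, 9, 10, 16, 17, 4, 7, 8, 0, 2, 6, 12, 13, 1, 15, 5, 3] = (0 14 1 11 6 4 16 5 17 3 10 2 9)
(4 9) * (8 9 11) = (4 11 8 9) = [0, 1, 2, 3, 11, 5, 6, 7, 9, 4, 10, 8]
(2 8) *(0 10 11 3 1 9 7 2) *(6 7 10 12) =[12, 9, 8, 1, 4, 5, 7, 2, 0, 10, 11, 3, 6] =(0 12 6 7 2 8)(1 9 10 11 3)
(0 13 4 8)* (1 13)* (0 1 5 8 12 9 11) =(0 5 8 1 13 4 12 9 11) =[5, 13, 2, 3, 12, 8, 6, 7, 1, 11, 10, 0, 9, 4]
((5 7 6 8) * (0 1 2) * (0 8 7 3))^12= (8)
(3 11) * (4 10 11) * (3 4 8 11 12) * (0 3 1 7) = [3, 7, 2, 8, 10, 5, 6, 0, 11, 9, 12, 4, 1] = (0 3 8 11 4 10 12 1 7)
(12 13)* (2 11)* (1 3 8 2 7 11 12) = [0, 3, 12, 8, 4, 5, 6, 11, 2, 9, 10, 7, 13, 1] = (1 3 8 2 12 13)(7 11)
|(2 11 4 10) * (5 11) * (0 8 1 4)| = 8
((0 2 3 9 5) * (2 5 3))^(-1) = (0 5)(3 9)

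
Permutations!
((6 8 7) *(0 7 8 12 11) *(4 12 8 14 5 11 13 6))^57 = ((0 7 4 12 13 6 8 14 5 11))^57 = (0 14 13 7 5 6 4 11 8 12)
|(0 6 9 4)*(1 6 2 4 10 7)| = |(0 2 4)(1 6 9 10 7)| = 15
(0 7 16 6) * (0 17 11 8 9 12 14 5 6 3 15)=(0 7 16 3 15)(5 6 17 11 8 9 12 14)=[7, 1, 2, 15, 4, 6, 17, 16, 9, 12, 10, 8, 14, 13, 5, 0, 3, 11]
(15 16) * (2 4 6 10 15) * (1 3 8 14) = [0, 3, 4, 8, 6, 5, 10, 7, 14, 9, 15, 11, 12, 13, 1, 16, 2] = (1 3 8 14)(2 4 6 10 15 16)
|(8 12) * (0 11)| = |(0 11)(8 12)| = 2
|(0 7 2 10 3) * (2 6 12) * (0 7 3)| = |(0 3 7 6 12 2 10)| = 7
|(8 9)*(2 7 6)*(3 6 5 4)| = 6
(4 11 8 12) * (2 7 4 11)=[0, 1, 7, 3, 2, 5, 6, 4, 12, 9, 10, 8, 11]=(2 7 4)(8 12 11)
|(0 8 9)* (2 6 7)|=|(0 8 9)(2 6 7)|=3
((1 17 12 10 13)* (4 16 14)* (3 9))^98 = (1 10 17 13 12)(4 14 16)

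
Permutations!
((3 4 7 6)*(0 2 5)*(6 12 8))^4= ((0 2 5)(3 4 7 12 8 6))^4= (0 2 5)(3 8 7)(4 6 12)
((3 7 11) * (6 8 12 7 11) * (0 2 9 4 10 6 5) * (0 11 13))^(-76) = ((0 2 9 4 10 6 8 12 7 5 11 3 13))^(-76) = (0 9 10 8 7 11 13 2 4 6 12 5 3)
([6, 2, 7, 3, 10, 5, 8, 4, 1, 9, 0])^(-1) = (0 10 4 7 2 1 8 6)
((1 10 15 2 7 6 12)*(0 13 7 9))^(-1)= (0 9 2 15 10 1 12 6 7 13)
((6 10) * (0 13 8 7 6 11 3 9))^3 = ((0 13 8 7 6 10 11 3 9))^3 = (0 7 11)(3 13 6)(8 10 9)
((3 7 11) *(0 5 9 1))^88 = ((0 5 9 1)(3 7 11))^88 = (3 7 11)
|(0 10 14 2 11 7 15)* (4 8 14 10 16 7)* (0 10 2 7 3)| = |(0 16 3)(2 11 4 8 14 7 15 10)| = 24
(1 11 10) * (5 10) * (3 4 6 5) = (1 11 3 4 6 5 10) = [0, 11, 2, 4, 6, 10, 5, 7, 8, 9, 1, 3]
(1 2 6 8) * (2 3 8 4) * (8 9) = [0, 3, 6, 9, 2, 5, 4, 7, 1, 8] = (1 3 9 8)(2 6 4)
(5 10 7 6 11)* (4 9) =(4 9)(5 10 7 6 11) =[0, 1, 2, 3, 9, 10, 11, 6, 8, 4, 7, 5]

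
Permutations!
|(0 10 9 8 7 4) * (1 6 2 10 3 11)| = 11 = |(0 3 11 1 6 2 10 9 8 7 4)|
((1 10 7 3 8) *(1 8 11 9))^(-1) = ((1 10 7 3 11 9))^(-1) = (1 9 11 3 7 10)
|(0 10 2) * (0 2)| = |(0 10)| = 2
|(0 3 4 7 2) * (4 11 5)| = |(0 3 11 5 4 7 2)| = 7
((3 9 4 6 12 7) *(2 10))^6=((2 10)(3 9 4 6 12 7))^6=(12)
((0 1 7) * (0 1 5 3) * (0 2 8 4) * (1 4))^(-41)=(0 4 7 1 8 2 3 5)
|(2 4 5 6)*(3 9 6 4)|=4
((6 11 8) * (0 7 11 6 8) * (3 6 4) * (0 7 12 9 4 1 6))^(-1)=((0 12 9 4 3)(1 6)(7 11))^(-1)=(0 3 4 9 12)(1 6)(7 11)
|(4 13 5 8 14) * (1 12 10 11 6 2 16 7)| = |(1 12 10 11 6 2 16 7)(4 13 5 8 14)| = 40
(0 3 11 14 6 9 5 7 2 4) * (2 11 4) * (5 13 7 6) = [3, 1, 2, 4, 0, 6, 9, 11, 8, 13, 10, 14, 12, 7, 5] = (0 3 4)(5 6 9 13 7 11 14)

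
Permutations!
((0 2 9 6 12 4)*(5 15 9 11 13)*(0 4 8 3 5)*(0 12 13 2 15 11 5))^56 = ((0 15 9 6 13 12 8 3)(2 5 11))^56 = (15)(2 11 5)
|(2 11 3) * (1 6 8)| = 3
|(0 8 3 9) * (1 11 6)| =|(0 8 3 9)(1 11 6)| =12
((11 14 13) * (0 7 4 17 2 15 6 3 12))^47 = (0 4 2 6 12 7 17 15 3)(11 13 14)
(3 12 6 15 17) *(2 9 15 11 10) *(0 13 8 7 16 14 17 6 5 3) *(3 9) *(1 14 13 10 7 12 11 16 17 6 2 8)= (0 10 8 12 5 9 15 2 3 11 7 17)(1 14 6 16 13)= [10, 14, 3, 11, 4, 9, 16, 17, 12, 15, 8, 7, 5, 1, 6, 2, 13, 0]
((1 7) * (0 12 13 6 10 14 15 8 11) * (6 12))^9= ((0 6 10 14 15 8 11)(1 7)(12 13))^9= (0 10 15 11 6 14 8)(1 7)(12 13)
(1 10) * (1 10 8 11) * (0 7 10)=(0 7 10)(1 8 11)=[7, 8, 2, 3, 4, 5, 6, 10, 11, 9, 0, 1]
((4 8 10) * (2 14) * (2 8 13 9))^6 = ((2 14 8 10 4 13 9))^6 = (2 9 13 4 10 8 14)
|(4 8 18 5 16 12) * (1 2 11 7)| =|(1 2 11 7)(4 8 18 5 16 12)| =12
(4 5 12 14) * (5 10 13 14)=(4 10 13 14)(5 12)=[0, 1, 2, 3, 10, 12, 6, 7, 8, 9, 13, 11, 5, 14, 4]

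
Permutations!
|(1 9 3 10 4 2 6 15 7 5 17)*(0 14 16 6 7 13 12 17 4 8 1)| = 40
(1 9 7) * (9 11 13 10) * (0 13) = (0 13 10 9 7 1 11) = [13, 11, 2, 3, 4, 5, 6, 1, 8, 7, 9, 0, 12, 10]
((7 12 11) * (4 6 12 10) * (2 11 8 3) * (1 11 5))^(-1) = ((1 11 7 10 4 6 12 8 3 2 5))^(-1) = (1 5 2 3 8 12 6 4 10 7 11)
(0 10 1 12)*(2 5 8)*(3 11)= (0 10 1 12)(2 5 8)(3 11)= [10, 12, 5, 11, 4, 8, 6, 7, 2, 9, 1, 3, 0]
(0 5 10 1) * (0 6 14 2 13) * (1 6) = (0 5 10 6 14 2 13) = [5, 1, 13, 3, 4, 10, 14, 7, 8, 9, 6, 11, 12, 0, 2]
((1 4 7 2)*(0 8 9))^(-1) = (0 9 8)(1 2 7 4)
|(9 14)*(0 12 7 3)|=|(0 12 7 3)(9 14)|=4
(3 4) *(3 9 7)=[0, 1, 2, 4, 9, 5, 6, 3, 8, 7]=(3 4 9 7)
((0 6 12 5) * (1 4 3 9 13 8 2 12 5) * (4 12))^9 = ((0 6 5)(1 12)(2 4 3 9 13 8))^9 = (1 12)(2 9)(3 8)(4 13)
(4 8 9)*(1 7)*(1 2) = (1 7 2)(4 8 9) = [0, 7, 1, 3, 8, 5, 6, 2, 9, 4]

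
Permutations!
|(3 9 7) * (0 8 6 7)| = 6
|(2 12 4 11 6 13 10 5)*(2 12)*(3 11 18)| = 9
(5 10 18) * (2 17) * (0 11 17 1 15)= (0 11 17 2 1 15)(5 10 18)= [11, 15, 1, 3, 4, 10, 6, 7, 8, 9, 18, 17, 12, 13, 14, 0, 16, 2, 5]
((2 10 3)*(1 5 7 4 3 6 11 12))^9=((1 5 7 4 3 2 10 6 11 12))^9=(1 12 11 6 10 2 3 4 7 5)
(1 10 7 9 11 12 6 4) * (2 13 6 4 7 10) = (1 2 13 6 7 9 11 12 4) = [0, 2, 13, 3, 1, 5, 7, 9, 8, 11, 10, 12, 4, 6]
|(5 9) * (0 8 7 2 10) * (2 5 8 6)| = |(0 6 2 10)(5 9 8 7)| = 4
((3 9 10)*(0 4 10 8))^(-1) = ((0 4 10 3 9 8))^(-1) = (0 8 9 3 10 4)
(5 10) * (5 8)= [0, 1, 2, 3, 4, 10, 6, 7, 5, 9, 8]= (5 10 8)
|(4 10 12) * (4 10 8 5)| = 6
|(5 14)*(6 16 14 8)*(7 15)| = 10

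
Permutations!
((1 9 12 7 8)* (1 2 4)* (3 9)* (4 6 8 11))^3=(1 12 4 9 11 3 7)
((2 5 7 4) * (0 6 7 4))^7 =((0 6 7)(2 5 4))^7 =(0 6 7)(2 5 4)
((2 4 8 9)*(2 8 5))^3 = (8 9)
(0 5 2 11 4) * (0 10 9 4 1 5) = (1 5 2 11)(4 10 9) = [0, 5, 11, 3, 10, 2, 6, 7, 8, 4, 9, 1]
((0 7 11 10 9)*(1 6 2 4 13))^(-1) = ((0 7 11 10 9)(1 6 2 4 13))^(-1) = (0 9 10 11 7)(1 13 4 2 6)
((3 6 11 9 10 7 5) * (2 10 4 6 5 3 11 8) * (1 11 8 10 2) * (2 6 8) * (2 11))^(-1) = (1 8 4 9 11 5 3 7 10 6 2)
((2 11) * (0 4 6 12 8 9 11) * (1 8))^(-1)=(0 2 11 9 8 1 12 6 4)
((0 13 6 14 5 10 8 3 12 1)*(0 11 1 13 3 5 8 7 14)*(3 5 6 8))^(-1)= ((0 5 10 7 14 3 12 13 8 6)(1 11))^(-1)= (0 6 8 13 12 3 14 7 10 5)(1 11)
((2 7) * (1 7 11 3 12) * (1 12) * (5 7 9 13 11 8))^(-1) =(1 3 11 13 9)(2 7 5 8) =((1 9 13 11 3)(2 8 5 7))^(-1)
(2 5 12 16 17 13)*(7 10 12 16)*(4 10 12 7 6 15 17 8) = (2 5 16 8 4 10 7 12 6 15 17 13) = [0, 1, 5, 3, 10, 16, 15, 12, 4, 9, 7, 11, 6, 2, 14, 17, 8, 13]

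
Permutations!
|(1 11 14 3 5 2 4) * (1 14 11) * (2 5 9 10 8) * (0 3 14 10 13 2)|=|(14)(0 3 9 13 2 4 10 8)|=8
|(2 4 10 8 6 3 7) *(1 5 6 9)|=|(1 5 6 3 7 2 4 10 8 9)|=10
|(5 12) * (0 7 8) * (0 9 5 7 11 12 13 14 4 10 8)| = |(0 11 12 7)(4 10 8 9 5 13 14)| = 28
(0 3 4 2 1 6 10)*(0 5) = (0 3 4 2 1 6 10 5) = [3, 6, 1, 4, 2, 0, 10, 7, 8, 9, 5]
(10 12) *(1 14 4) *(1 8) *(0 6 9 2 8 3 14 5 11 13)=(0 6 9 2 8 1 5 11 13)(3 14 4)(10 12)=[6, 5, 8, 14, 3, 11, 9, 7, 1, 2, 12, 13, 10, 0, 4]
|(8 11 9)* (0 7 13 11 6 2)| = |(0 7 13 11 9 8 6 2)| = 8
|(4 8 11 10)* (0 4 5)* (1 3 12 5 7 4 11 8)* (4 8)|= 10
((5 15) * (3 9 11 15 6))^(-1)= (3 6 5 15 11 9)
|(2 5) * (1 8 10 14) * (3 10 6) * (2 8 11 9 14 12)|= 28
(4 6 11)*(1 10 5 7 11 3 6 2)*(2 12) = (1 10 5 7 11 4 12 2)(3 6) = [0, 10, 1, 6, 12, 7, 3, 11, 8, 9, 5, 4, 2]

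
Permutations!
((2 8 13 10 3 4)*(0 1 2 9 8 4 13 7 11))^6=((0 1 2 4 9 8 7 11)(3 13 10))^6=(13)(0 7 9 2)(1 11 8 4)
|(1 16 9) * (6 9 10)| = |(1 16 10 6 9)| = 5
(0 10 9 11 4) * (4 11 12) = (0 10 9 12 4) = [10, 1, 2, 3, 0, 5, 6, 7, 8, 12, 9, 11, 4]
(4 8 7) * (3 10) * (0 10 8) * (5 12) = [10, 1, 2, 8, 0, 12, 6, 4, 7, 9, 3, 11, 5] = (0 10 3 8 7 4)(5 12)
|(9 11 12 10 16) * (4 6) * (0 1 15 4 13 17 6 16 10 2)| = |(0 1 15 4 16 9 11 12 2)(6 13 17)| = 9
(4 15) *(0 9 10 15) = (0 9 10 15 4) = [9, 1, 2, 3, 0, 5, 6, 7, 8, 10, 15, 11, 12, 13, 14, 4]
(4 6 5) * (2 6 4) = [0, 1, 6, 3, 4, 2, 5] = (2 6 5)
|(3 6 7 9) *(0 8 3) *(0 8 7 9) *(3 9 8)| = |(0 7)(3 6 8 9)| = 4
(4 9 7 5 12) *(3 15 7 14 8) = (3 15 7 5 12 4 9 14 8) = [0, 1, 2, 15, 9, 12, 6, 5, 3, 14, 10, 11, 4, 13, 8, 7]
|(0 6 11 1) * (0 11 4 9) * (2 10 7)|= |(0 6 4 9)(1 11)(2 10 7)|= 12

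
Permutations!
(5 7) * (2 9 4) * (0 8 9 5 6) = (0 8 9 4 2 5 7 6) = [8, 1, 5, 3, 2, 7, 0, 6, 9, 4]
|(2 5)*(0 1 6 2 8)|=|(0 1 6 2 5 8)|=6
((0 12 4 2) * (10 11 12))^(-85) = (0 2 4 12 11 10)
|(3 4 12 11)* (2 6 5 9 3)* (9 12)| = 15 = |(2 6 5 12 11)(3 4 9)|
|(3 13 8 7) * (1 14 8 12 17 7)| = 15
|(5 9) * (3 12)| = |(3 12)(5 9)| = 2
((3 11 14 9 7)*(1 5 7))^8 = ((1 5 7 3 11 14 9))^8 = (1 5 7 3 11 14 9)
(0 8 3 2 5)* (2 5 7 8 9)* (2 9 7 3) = (9)(0 7 8 2 3 5) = [7, 1, 3, 5, 4, 0, 6, 8, 2, 9]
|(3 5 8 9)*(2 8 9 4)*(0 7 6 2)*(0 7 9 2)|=9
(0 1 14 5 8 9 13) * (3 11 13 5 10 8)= (0 1 14 10 8 9 5 3 11 13)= [1, 14, 2, 11, 4, 3, 6, 7, 9, 5, 8, 13, 12, 0, 10]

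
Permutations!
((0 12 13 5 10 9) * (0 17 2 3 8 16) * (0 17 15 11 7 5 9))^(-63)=((0 12 13 9 15 11 7 5 10)(2 3 8 16 17))^(-63)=(2 8 17 3 16)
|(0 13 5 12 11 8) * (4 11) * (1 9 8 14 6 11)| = 24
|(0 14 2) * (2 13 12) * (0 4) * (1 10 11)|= |(0 14 13 12 2 4)(1 10 11)|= 6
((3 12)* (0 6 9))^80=((0 6 9)(3 12))^80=(12)(0 9 6)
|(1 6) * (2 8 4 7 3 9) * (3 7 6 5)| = |(1 5 3 9 2 8 4 6)| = 8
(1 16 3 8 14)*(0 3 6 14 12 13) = (0 3 8 12 13)(1 16 6 14) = [3, 16, 2, 8, 4, 5, 14, 7, 12, 9, 10, 11, 13, 0, 1, 15, 6]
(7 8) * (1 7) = (1 7 8) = [0, 7, 2, 3, 4, 5, 6, 8, 1]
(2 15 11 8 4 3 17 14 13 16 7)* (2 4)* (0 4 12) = (0 4 3 17 14 13 16 7 12)(2 15 11 8) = [4, 1, 15, 17, 3, 5, 6, 12, 2, 9, 10, 8, 0, 16, 13, 11, 7, 14]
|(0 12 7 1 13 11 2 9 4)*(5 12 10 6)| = |(0 10 6 5 12 7 1 13 11 2 9 4)| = 12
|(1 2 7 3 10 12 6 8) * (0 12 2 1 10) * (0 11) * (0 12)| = 8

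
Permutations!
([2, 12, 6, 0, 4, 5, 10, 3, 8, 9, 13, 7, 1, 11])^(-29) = [10, 12, 13, 6, 4, 5, 11, 2, 8, 9, 7, 0, 1, 3]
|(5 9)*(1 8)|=|(1 8)(5 9)|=2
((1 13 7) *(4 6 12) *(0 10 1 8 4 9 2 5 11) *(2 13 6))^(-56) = ((0 10 1 6 12 9 13 7 8 4 2 5 11))^(-56) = (0 4 9 10 2 13 1 5 7 6 11 8 12)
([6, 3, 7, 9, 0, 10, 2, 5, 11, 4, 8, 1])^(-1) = (0 4 9 3 1 11 8 10 5 7 2 6)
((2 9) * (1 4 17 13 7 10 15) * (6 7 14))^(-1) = (1 15 10 7 6 14 13 17 4)(2 9)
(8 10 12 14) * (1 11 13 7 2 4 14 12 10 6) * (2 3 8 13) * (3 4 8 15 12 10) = (1 11 2 8 6)(3 15 12 10)(4 14 13 7) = [0, 11, 8, 15, 14, 5, 1, 4, 6, 9, 3, 2, 10, 7, 13, 12]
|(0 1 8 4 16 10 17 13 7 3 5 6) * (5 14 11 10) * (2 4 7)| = 15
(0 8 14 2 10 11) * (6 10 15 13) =(0 8 14 2 15 13 6 10 11) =[8, 1, 15, 3, 4, 5, 10, 7, 14, 9, 11, 0, 12, 6, 2, 13]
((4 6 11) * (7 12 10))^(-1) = (4 11 6)(7 10 12)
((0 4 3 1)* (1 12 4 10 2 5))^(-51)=(12)(0 1 5 2 10)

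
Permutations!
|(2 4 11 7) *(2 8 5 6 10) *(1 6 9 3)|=|(1 6 10 2 4 11 7 8 5 9 3)|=11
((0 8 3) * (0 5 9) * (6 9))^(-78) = ((0 8 3 5 6 9))^(-78) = (9)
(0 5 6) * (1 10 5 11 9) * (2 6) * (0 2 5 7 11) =(1 10 7 11 9)(2 6) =[0, 10, 6, 3, 4, 5, 2, 11, 8, 1, 7, 9]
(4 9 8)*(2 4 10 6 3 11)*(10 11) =(2 4 9 8 11)(3 10 6) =[0, 1, 4, 10, 9, 5, 3, 7, 11, 8, 6, 2]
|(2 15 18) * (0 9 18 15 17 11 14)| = |(0 9 18 2 17 11 14)| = 7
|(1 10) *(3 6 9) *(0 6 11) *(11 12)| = 6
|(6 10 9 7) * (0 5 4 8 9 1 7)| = |(0 5 4 8 9)(1 7 6 10)| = 20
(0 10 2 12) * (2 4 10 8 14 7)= (0 8 14 7 2 12)(4 10)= [8, 1, 12, 3, 10, 5, 6, 2, 14, 9, 4, 11, 0, 13, 7]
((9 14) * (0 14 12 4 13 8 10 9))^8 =(14)(4 8 9)(10 12 13)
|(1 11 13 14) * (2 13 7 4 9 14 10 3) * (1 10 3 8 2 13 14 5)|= |(1 11 7 4 9 5)(2 14 10 8)(3 13)|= 12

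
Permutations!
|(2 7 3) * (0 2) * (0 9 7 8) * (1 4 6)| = 3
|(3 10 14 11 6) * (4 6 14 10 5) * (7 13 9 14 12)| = 12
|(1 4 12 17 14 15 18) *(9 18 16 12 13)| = |(1 4 13 9 18)(12 17 14 15 16)| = 5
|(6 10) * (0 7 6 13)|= |(0 7 6 10 13)|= 5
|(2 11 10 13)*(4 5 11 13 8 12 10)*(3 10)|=12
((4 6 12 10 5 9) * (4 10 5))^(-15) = (4 5)(6 9)(10 12)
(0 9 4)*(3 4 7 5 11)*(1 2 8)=(0 9 7 5 11 3 4)(1 2 8)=[9, 2, 8, 4, 0, 11, 6, 5, 1, 7, 10, 3]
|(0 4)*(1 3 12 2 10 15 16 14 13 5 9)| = |(0 4)(1 3 12 2 10 15 16 14 13 5 9)| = 22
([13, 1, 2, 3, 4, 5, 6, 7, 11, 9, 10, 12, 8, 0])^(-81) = (0 13)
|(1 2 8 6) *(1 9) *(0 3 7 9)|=|(0 3 7 9 1 2 8 6)|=8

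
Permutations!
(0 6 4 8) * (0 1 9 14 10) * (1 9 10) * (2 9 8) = (0 6 4 2 9 14 1 10) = [6, 10, 9, 3, 2, 5, 4, 7, 8, 14, 0, 11, 12, 13, 1]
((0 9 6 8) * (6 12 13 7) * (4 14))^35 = (4 14)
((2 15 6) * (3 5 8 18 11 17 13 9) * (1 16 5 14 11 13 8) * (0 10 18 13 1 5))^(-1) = ((0 10 18 1 16)(2 15 6)(3 14 11 17 8 13 9))^(-1) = (0 16 1 18 10)(2 6 15)(3 9 13 8 17 11 14)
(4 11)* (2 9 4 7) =(2 9 4 11 7) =[0, 1, 9, 3, 11, 5, 6, 2, 8, 4, 10, 7]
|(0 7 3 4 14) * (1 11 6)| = 15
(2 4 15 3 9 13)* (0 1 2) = [1, 2, 4, 9, 15, 5, 6, 7, 8, 13, 10, 11, 12, 0, 14, 3] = (0 1 2 4 15 3 9 13)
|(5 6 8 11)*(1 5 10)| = |(1 5 6 8 11 10)| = 6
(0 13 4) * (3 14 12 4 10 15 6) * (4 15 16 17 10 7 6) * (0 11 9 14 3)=(0 13 7 6)(4 11 9 14 12 15)(10 16 17)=[13, 1, 2, 3, 11, 5, 0, 6, 8, 14, 16, 9, 15, 7, 12, 4, 17, 10]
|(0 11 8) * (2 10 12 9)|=12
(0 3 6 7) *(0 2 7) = (0 3 6)(2 7) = [3, 1, 7, 6, 4, 5, 0, 2]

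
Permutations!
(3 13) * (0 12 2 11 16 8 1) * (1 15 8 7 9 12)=(0 1)(2 11 16 7 9 12)(3 13)(8 15)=[1, 0, 11, 13, 4, 5, 6, 9, 15, 12, 10, 16, 2, 3, 14, 8, 7]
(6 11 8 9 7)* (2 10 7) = (2 10 7 6 11 8 9) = [0, 1, 10, 3, 4, 5, 11, 6, 9, 2, 7, 8]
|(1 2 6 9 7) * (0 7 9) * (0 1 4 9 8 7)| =12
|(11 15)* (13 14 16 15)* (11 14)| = 6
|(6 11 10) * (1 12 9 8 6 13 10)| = 6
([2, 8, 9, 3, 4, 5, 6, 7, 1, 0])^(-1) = (0 9 2)(1 8)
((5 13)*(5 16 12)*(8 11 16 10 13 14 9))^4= (5 11 14 16 9 12 8)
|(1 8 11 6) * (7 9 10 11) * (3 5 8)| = 9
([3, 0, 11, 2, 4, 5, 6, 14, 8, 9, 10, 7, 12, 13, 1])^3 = (0 11 1 2 14 3 7)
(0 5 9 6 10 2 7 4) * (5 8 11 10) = (0 8 11 10 2 7 4)(5 9 6) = [8, 1, 7, 3, 0, 9, 5, 4, 11, 6, 2, 10]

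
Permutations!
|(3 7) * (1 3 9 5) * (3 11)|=6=|(1 11 3 7 9 5)|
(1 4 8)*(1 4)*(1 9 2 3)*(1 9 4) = (1 4 8)(2 3 9) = [0, 4, 3, 9, 8, 5, 6, 7, 1, 2]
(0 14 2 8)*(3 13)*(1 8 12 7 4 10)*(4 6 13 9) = (0 14 2 12 7 6 13 3 9 4 10 1 8) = [14, 8, 12, 9, 10, 5, 13, 6, 0, 4, 1, 11, 7, 3, 2]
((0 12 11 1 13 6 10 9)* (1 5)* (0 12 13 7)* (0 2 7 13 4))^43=(0 4)(1 10 11 13 9 5 6 12)(2 7)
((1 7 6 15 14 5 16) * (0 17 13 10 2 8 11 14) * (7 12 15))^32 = (0 11 15 8 12 2 1 10 16 13 5 17 14)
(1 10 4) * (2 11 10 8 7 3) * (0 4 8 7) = (0 4 1 7 3 2 11 10 8) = [4, 7, 11, 2, 1, 5, 6, 3, 0, 9, 8, 10]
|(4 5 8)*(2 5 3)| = |(2 5 8 4 3)| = 5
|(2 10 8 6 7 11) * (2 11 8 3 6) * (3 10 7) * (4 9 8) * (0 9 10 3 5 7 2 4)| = |(11)(0 9 8 4 10 3 6 5 7)| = 9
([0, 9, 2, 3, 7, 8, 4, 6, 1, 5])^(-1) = (1 8 5 9)(4 6 7)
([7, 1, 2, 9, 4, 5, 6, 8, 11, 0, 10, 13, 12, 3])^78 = (0 7 8 11 13 3 9)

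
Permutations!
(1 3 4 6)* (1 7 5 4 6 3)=[0, 1, 2, 6, 3, 4, 7, 5]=(3 6 7 5 4)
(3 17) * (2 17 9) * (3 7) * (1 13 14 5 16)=[0, 13, 17, 9, 4, 16, 6, 3, 8, 2, 10, 11, 12, 14, 5, 15, 1, 7]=(1 13 14 5 16)(2 17 7 3 9)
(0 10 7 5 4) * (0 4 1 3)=(0 10 7 5 1 3)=[10, 3, 2, 0, 4, 1, 6, 5, 8, 9, 7]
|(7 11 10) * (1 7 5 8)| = 6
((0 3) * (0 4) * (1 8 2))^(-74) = (0 3 4)(1 8 2)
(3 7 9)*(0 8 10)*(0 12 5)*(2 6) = [8, 1, 6, 7, 4, 0, 2, 9, 10, 3, 12, 11, 5] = (0 8 10 12 5)(2 6)(3 7 9)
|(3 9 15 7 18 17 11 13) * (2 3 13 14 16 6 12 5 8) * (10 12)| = 15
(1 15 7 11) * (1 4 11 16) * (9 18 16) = [0, 15, 2, 3, 11, 5, 6, 9, 8, 18, 10, 4, 12, 13, 14, 7, 1, 17, 16] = (1 15 7 9 18 16)(4 11)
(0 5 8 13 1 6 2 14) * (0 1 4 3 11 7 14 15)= (0 5 8 13 4 3 11 7 14 1 6 2 15)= [5, 6, 15, 11, 3, 8, 2, 14, 13, 9, 10, 7, 12, 4, 1, 0]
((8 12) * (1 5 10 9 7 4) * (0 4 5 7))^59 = ((0 4 1 7 5 10 9)(8 12))^59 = (0 7 9 1 10 4 5)(8 12)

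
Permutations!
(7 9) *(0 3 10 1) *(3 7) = (0 7 9 3 10 1) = [7, 0, 2, 10, 4, 5, 6, 9, 8, 3, 1]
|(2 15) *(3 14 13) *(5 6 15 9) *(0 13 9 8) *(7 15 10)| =|(0 13 3 14 9 5 6 10 7 15 2 8)| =12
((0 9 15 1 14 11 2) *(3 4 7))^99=((0 9 15 1 14 11 2)(3 4 7))^99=(0 9 15 1 14 11 2)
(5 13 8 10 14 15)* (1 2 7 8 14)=(1 2 7 8 10)(5 13 14 15)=[0, 2, 7, 3, 4, 13, 6, 8, 10, 9, 1, 11, 12, 14, 15, 5]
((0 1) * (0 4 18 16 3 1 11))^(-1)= (0 11)(1 3 16 18 4)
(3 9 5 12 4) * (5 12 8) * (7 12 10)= (3 9 10 7 12 4)(5 8)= [0, 1, 2, 9, 3, 8, 6, 12, 5, 10, 7, 11, 4]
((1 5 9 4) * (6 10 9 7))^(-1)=(1 4 9 10 6 7 5)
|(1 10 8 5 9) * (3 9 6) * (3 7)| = |(1 10 8 5 6 7 3 9)| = 8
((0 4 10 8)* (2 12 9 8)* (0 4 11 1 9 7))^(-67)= ((0 11 1 9 8 4 10 2 12 7))^(-67)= (0 9 10 7 1 4 12 11 8 2)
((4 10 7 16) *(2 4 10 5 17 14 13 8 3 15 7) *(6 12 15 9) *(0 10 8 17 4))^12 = ((0 10 2)(3 9 6 12 15 7 16 8)(4 5)(13 17 14))^12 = (17)(3 15)(6 16)(7 9)(8 12)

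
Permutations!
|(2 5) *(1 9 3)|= 6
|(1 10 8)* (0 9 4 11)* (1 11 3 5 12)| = |(0 9 4 3 5 12 1 10 8 11)| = 10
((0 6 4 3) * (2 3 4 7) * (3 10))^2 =(0 7 10)(2 3 6)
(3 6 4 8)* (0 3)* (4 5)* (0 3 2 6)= [2, 1, 6, 0, 8, 4, 5, 7, 3]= (0 2 6 5 4 8 3)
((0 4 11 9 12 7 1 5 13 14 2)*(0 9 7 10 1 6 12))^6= ((0 4 11 7 6 12 10 1 5 13 14 2 9))^6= (0 10 9 12 2 6 14 7 13 11 5 4 1)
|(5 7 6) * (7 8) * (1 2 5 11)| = 7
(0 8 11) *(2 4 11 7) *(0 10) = (0 8 7 2 4 11 10) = [8, 1, 4, 3, 11, 5, 6, 2, 7, 9, 0, 10]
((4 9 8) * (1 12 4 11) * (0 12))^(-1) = (0 1 11 8 9 4 12)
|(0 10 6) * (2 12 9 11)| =12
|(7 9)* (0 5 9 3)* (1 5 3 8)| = |(0 3)(1 5 9 7 8)| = 10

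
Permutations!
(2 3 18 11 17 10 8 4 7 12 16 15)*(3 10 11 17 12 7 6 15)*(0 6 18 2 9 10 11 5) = (0 6 15 9 10 8 4 18 17 5)(2 11 12 16 3) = [6, 1, 11, 2, 18, 0, 15, 7, 4, 10, 8, 12, 16, 13, 14, 9, 3, 5, 17]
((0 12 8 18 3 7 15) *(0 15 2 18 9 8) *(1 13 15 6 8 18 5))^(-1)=((0 12)(1 13 15 6 8 9 18 3 7 2 5))^(-1)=(0 12)(1 5 2 7 3 18 9 8 6 15 13)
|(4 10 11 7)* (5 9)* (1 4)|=10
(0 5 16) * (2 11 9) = [5, 1, 11, 3, 4, 16, 6, 7, 8, 2, 10, 9, 12, 13, 14, 15, 0] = (0 5 16)(2 11 9)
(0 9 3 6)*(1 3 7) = (0 9 7 1 3 6) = [9, 3, 2, 6, 4, 5, 0, 1, 8, 7]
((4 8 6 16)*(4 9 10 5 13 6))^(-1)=((4 8)(5 13 6 16 9 10))^(-1)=(4 8)(5 10 9 16 6 13)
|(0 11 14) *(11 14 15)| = 2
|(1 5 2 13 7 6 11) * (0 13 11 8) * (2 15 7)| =10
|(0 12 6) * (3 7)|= 6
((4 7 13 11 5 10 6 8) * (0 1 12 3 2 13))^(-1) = (0 7 4 8 6 10 5 11 13 2 3 12 1)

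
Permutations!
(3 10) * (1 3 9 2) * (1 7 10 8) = [0, 3, 7, 8, 4, 5, 6, 10, 1, 2, 9] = (1 3 8)(2 7 10 9)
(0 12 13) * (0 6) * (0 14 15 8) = (0 12 13 6 14 15 8) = [12, 1, 2, 3, 4, 5, 14, 7, 0, 9, 10, 11, 13, 6, 15, 8]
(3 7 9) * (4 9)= (3 7 4 9)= [0, 1, 2, 7, 9, 5, 6, 4, 8, 3]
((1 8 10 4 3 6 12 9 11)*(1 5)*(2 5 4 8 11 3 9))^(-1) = ((1 11 4 9 3 6 12 2 5)(8 10))^(-1) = (1 5 2 12 6 3 9 4 11)(8 10)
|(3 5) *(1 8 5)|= 4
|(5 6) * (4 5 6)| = 2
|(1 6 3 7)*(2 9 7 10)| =7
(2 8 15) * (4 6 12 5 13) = (2 8 15)(4 6 12 5 13) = [0, 1, 8, 3, 6, 13, 12, 7, 15, 9, 10, 11, 5, 4, 14, 2]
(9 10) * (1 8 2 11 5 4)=(1 8 2 11 5 4)(9 10)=[0, 8, 11, 3, 1, 4, 6, 7, 2, 10, 9, 5]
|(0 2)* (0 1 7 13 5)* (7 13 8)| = 10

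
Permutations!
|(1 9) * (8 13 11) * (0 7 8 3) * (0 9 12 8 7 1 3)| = 6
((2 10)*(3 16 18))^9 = ((2 10)(3 16 18))^9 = (18)(2 10)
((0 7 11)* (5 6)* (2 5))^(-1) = (0 11 7)(2 6 5)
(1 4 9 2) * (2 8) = (1 4 9 8 2) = [0, 4, 1, 3, 9, 5, 6, 7, 2, 8]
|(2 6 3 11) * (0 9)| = 4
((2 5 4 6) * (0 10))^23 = ((0 10)(2 5 4 6))^23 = (0 10)(2 6 4 5)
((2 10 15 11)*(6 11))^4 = (2 11 6 15 10)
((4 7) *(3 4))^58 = (3 4 7)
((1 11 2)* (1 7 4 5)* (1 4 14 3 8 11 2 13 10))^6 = (1 11 14)(2 13 3)(7 10 8)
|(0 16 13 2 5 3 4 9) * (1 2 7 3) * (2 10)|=28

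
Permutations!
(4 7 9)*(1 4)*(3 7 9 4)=(1 3 7 4 9)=[0, 3, 2, 7, 9, 5, 6, 4, 8, 1]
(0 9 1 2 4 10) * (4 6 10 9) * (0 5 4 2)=(0 2 6 10 5 4 9 1)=[2, 0, 6, 3, 9, 4, 10, 7, 8, 1, 5]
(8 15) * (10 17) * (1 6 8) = [0, 6, 2, 3, 4, 5, 8, 7, 15, 9, 17, 11, 12, 13, 14, 1, 16, 10] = (1 6 8 15)(10 17)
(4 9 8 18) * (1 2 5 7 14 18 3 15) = (1 2 5 7 14 18 4 9 8 3 15) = [0, 2, 5, 15, 9, 7, 6, 14, 3, 8, 10, 11, 12, 13, 18, 1, 16, 17, 4]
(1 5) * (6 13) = (1 5)(6 13) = [0, 5, 2, 3, 4, 1, 13, 7, 8, 9, 10, 11, 12, 6]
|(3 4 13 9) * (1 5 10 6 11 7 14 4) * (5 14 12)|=6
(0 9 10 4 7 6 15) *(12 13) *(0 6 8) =(0 9 10 4 7 8)(6 15)(12 13) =[9, 1, 2, 3, 7, 5, 15, 8, 0, 10, 4, 11, 13, 12, 14, 6]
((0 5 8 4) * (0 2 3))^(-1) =(0 3 2 4 8 5)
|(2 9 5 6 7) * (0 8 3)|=|(0 8 3)(2 9 5 6 7)|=15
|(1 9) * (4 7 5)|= 6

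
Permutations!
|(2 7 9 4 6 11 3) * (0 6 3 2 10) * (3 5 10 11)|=|(0 6 3 11 2 7 9 4 5 10)|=10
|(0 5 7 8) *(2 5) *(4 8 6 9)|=|(0 2 5 7 6 9 4 8)|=8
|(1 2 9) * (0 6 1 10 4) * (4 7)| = 8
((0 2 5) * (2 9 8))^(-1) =(0 5 2 8 9)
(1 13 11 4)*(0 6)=(0 6)(1 13 11 4)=[6, 13, 2, 3, 1, 5, 0, 7, 8, 9, 10, 4, 12, 11]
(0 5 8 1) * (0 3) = (0 5 8 1 3) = [5, 3, 2, 0, 4, 8, 6, 7, 1]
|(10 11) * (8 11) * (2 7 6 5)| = |(2 7 6 5)(8 11 10)| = 12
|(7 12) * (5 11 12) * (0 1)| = 4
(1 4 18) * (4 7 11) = (1 7 11 4 18) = [0, 7, 2, 3, 18, 5, 6, 11, 8, 9, 10, 4, 12, 13, 14, 15, 16, 17, 1]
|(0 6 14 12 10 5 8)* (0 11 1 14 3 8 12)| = 21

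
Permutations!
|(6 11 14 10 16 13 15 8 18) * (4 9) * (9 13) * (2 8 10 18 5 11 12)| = |(2 8 5 11 14 18 6 12)(4 13 15 10 16 9)| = 24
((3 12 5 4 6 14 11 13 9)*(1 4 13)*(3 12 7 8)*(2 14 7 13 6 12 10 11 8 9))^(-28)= ((1 4 12 5 6 7 9 10 11)(2 14 8 3 13))^(-28)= (1 11 10 9 7 6 5 12 4)(2 8 13 14 3)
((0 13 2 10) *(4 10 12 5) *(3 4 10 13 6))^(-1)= ((0 6 3 4 13 2 12 5 10))^(-1)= (0 10 5 12 2 13 4 3 6)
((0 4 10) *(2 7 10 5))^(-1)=(0 10 7 2 5 4)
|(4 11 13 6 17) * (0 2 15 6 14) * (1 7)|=18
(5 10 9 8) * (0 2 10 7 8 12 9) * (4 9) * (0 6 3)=(0 2 10 6 3)(4 9 12)(5 7 8)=[2, 1, 10, 0, 9, 7, 3, 8, 5, 12, 6, 11, 4]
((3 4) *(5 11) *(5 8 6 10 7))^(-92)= ((3 4)(5 11 8 6 10 7))^(-92)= (5 10 8)(6 11 7)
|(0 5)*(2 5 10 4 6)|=6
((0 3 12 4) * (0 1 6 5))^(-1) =((0 3 12 4 1 6 5))^(-1) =(0 5 6 1 4 12 3)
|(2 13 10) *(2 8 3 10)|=|(2 13)(3 10 8)|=6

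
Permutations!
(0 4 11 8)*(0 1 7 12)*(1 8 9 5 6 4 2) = (0 2 1 7 12)(4 11 9 5 6) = [2, 7, 1, 3, 11, 6, 4, 12, 8, 5, 10, 9, 0]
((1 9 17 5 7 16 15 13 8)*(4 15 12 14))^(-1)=(1 8 13 15 4 14 12 16 7 5 17 9)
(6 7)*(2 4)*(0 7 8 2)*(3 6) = (0 7 3 6 8 2 4) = [7, 1, 4, 6, 0, 5, 8, 3, 2]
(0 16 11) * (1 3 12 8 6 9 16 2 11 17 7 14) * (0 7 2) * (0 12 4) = (0 12 8 6 9 16 17 2 11 7 14 1 3 4) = [12, 3, 11, 4, 0, 5, 9, 14, 6, 16, 10, 7, 8, 13, 1, 15, 17, 2]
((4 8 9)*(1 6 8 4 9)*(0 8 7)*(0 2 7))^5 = (9)(0 8 1 6)(2 7)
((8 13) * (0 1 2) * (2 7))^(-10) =((0 1 7 2)(8 13))^(-10) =(13)(0 7)(1 2)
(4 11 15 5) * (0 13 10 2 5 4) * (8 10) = (0 13 8 10 2 5)(4 11 15) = [13, 1, 5, 3, 11, 0, 6, 7, 10, 9, 2, 15, 12, 8, 14, 4]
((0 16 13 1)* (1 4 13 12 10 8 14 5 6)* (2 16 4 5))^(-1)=(0 1 6 5 13 4)(2 14 8 10 12 16)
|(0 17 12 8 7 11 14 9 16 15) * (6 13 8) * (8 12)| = 9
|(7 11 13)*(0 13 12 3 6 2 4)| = 9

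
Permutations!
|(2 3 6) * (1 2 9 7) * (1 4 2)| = 6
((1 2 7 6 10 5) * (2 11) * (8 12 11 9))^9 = (1 5 10 6 7 2 11 12 8 9) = ((1 9 8 12 11 2 7 6 10 5))^9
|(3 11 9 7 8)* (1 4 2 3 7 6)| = 14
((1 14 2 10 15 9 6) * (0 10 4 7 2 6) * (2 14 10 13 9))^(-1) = (0 9 13)(1 6 14 7 4 2 15 10)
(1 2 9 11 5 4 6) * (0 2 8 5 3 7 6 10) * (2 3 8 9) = (0 3 7 6 1 9 11 8 5 4 10) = [3, 9, 2, 7, 10, 4, 1, 6, 5, 11, 0, 8]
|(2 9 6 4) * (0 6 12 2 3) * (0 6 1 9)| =15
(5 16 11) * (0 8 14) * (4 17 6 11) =[8, 1, 2, 3, 17, 16, 11, 7, 14, 9, 10, 5, 12, 13, 0, 15, 4, 6] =(0 8 14)(4 17 6 11 5 16)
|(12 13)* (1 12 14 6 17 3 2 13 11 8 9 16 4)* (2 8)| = 13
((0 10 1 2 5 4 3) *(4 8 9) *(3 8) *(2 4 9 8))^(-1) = (0 3 5 2 4 1 10)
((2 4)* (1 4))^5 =((1 4 2))^5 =(1 2 4)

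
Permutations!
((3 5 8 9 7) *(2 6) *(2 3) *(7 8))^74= ((2 6 3 5 7)(8 9))^74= (9)(2 7 5 3 6)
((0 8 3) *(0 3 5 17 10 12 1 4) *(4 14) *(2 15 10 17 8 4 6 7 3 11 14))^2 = (17)(1 15 12 2 10)(3 14 7 11 6) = ((17)(0 4)(1 2 15 10 12)(3 11 14 6 7)(5 8))^2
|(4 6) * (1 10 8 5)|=|(1 10 8 5)(4 6)|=4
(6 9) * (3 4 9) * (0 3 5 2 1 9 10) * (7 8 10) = (0 3 4 7 8 10)(1 9 6 5 2) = [3, 9, 1, 4, 7, 2, 5, 8, 10, 6, 0]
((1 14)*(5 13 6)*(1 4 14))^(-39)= (4 14)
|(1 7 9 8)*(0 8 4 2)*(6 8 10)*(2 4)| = |(0 10 6 8 1 7 9 2)| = 8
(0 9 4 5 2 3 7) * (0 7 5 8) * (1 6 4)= [9, 6, 3, 5, 8, 2, 4, 7, 0, 1]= (0 9 1 6 4 8)(2 3 5)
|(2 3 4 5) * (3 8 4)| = |(2 8 4 5)| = 4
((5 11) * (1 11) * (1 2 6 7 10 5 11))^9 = ((11)(2 6 7 10 5))^9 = (11)(2 5 10 7 6)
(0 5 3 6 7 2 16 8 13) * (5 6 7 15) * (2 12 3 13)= (0 6 15 5 13)(2 16 8)(3 7 12)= [6, 1, 16, 7, 4, 13, 15, 12, 2, 9, 10, 11, 3, 0, 14, 5, 8]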